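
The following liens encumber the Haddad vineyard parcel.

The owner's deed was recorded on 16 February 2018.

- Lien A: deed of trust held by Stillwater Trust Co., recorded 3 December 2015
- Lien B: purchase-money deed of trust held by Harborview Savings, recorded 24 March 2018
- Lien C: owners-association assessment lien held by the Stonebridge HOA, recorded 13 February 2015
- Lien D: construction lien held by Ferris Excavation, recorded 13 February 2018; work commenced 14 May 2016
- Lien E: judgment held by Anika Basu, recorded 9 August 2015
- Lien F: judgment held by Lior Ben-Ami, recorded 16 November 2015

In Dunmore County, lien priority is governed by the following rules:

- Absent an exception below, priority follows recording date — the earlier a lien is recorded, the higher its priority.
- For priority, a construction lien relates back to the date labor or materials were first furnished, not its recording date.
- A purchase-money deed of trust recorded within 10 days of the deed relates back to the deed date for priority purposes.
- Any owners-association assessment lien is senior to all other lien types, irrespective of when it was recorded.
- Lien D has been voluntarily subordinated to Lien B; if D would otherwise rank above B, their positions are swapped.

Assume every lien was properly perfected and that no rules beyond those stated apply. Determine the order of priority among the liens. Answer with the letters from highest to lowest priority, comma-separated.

Effective dates after the stated exceptions: B missed the 10-day window (36 days after the deed), so its recording date stands; D relates back to 14 May 2016 (work commenced).
C is an owners-association assessment lien, so it outranks all other liens regardless of date.
Remaining liens by effective date: E (9 August 2015), F (16 November 2015), A (3 December 2015), D (14 May 2016), B (24 March 2018).
D would otherwise be senior to B, so under the subordination agreement D and B exchange positions.

C, E, F, A, B, D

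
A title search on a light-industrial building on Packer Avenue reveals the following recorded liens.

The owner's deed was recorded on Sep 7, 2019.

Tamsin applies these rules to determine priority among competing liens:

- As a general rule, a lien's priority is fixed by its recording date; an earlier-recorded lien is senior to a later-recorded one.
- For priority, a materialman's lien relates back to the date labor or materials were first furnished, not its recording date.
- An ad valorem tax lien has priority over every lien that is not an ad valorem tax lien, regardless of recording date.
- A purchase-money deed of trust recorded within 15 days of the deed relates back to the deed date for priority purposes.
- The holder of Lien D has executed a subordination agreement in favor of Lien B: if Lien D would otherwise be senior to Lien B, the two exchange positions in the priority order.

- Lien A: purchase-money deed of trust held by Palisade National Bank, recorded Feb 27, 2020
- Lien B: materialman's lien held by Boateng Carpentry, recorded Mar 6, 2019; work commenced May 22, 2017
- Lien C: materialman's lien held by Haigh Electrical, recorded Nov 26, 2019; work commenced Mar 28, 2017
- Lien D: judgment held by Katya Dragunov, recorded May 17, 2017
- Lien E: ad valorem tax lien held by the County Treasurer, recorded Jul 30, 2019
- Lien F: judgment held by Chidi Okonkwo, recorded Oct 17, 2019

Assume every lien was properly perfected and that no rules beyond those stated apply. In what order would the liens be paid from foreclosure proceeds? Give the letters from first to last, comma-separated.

First, effective dates: A was recorded 173 days after the deed — beyond 15 days — so no relation-back applies; B is treated as recorded May 22, 2017, the work-commencement date; C is treated as recorded Mar 28, 2017, the work-commencement date.
E is an ad valorem tax lien and takes priority over every other lien.
The other liens, earliest effective date first: C (Mar 28, 2017), D (May 17, 2017), B (May 22, 2017), F (Oct 17, 2019), A (Feb 27, 2020).
D would otherwise be senior to B, so under the subordination agreement D and B exchange positions.

E, C, B, D, F, A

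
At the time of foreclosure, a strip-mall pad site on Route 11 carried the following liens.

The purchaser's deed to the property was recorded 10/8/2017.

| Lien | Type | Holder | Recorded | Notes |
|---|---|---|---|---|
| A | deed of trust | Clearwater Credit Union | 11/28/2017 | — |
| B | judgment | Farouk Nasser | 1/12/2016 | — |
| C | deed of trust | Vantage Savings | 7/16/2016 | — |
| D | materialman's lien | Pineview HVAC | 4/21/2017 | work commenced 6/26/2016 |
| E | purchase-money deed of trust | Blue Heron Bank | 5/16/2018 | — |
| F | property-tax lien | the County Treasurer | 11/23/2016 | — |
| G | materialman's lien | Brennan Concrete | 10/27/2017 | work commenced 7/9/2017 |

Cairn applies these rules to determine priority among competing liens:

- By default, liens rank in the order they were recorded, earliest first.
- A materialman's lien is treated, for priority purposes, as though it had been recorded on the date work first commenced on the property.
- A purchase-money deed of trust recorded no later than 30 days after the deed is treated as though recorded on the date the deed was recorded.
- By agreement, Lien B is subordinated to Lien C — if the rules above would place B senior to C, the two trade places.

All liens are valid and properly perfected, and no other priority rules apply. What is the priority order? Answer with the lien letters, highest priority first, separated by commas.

C, D, B, F, G, A, E

Effective dates: D relates back to 6/26/2016 (work commenced); E was recorded 220 days after the deed — beyond 30 days — so no relation-back applies; G's effective date is 7/9/2017, when work began.
By effective date, earliest first: B (1/12/2016), D (6/26/2016), C (7/16/2016), F (11/23/2016), G (7/9/2017), A (11/28/2017), E (5/16/2018).
B would otherwise be senior to C, so under the subordination agreement B and C exchange positions.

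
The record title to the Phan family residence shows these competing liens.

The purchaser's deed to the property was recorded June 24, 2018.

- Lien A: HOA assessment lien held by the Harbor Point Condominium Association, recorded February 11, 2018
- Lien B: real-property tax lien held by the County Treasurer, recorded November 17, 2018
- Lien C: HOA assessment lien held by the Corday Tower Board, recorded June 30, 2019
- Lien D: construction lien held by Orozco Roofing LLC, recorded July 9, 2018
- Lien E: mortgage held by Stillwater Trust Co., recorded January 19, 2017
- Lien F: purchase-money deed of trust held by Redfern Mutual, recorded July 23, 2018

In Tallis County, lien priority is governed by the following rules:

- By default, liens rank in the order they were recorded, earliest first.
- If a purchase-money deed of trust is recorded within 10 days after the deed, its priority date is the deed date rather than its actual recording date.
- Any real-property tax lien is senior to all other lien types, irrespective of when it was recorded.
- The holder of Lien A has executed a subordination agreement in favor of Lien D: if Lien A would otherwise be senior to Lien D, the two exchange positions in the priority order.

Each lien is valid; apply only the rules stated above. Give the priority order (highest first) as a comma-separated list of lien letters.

B, E, D, A, F, C

Effective dates after the stated exceptions: F was recorded 29 days after the deed — beyond 10 days — so no relation-back applies.
As a real-property tax lien, B is senior to every other lien.
The other liens, earliest effective date first: E (January 19, 2017), A (February 11, 2018), D (July 9, 2018), F (July 23, 2018), C (June 30, 2019).
A is senior to D before the subordination, so the two trade places.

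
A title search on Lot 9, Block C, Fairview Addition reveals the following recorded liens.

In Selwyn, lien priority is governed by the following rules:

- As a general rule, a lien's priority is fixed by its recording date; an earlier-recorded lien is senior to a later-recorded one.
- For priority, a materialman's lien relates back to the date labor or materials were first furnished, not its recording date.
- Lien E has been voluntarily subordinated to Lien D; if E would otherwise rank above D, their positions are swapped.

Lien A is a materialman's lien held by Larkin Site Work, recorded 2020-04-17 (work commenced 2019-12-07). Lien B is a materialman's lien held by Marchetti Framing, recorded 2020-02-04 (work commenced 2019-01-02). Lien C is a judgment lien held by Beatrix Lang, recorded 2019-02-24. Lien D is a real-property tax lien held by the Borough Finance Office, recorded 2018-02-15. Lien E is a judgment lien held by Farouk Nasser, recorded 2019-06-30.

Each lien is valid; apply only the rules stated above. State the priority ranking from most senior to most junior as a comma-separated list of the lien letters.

D, B, C, E, A

First, effective dates: A's effective date is 2019-12-07, when work began; B relates back to 2019-01-02 (work commenced).
Sorted by effective date: D (2018-02-15), B (2019-01-02), C (2019-02-24), E (2019-06-30), A (2019-12-07).
Since E is not senior to D, the subordination leaves the order unchanged.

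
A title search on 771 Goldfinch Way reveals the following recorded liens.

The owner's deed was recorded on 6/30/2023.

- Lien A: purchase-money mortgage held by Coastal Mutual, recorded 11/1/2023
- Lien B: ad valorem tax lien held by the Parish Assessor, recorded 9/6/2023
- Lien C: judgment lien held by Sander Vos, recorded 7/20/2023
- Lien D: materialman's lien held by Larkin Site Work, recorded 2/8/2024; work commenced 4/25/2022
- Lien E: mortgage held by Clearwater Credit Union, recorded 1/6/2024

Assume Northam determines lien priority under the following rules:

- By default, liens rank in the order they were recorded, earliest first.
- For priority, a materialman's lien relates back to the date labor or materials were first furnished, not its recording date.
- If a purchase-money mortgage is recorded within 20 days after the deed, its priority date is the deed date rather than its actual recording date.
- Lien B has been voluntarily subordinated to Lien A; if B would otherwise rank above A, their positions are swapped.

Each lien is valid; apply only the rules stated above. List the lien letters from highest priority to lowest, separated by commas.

D, C, A, B, E

Adjusting effective dates: A was recorded 124 days after the deed — beyond 20 days — so no relation-back applies; D relates back to 4/25/2022 (work commenced).
By effective date, earliest first: D (4/25/2022), C (7/20/2023), B (9/6/2023), A (11/1/2023), E (1/6/2024).
B would otherwise be senior to A, so under the subordination agreement B and A exchange positions.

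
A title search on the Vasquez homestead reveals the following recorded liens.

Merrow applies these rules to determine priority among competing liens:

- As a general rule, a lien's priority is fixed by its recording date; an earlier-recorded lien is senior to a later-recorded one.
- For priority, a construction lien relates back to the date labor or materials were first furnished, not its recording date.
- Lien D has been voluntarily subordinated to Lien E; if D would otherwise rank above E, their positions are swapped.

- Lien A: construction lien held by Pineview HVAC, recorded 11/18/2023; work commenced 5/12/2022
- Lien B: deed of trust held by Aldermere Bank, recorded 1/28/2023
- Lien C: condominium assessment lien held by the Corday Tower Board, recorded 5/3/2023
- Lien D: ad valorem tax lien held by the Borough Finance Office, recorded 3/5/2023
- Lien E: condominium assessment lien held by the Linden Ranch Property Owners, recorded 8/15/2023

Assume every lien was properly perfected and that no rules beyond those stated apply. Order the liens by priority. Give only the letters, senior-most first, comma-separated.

A, B, E, C, D

First, effective dates: A's effective date is 5/12/2022, when work began.
Ordering by effective date: A (5/12/2022), B (1/28/2023), D (3/5/2023), C (5/3/2023), E (8/15/2023).
D is senior to E before the subordination, so the two trade places.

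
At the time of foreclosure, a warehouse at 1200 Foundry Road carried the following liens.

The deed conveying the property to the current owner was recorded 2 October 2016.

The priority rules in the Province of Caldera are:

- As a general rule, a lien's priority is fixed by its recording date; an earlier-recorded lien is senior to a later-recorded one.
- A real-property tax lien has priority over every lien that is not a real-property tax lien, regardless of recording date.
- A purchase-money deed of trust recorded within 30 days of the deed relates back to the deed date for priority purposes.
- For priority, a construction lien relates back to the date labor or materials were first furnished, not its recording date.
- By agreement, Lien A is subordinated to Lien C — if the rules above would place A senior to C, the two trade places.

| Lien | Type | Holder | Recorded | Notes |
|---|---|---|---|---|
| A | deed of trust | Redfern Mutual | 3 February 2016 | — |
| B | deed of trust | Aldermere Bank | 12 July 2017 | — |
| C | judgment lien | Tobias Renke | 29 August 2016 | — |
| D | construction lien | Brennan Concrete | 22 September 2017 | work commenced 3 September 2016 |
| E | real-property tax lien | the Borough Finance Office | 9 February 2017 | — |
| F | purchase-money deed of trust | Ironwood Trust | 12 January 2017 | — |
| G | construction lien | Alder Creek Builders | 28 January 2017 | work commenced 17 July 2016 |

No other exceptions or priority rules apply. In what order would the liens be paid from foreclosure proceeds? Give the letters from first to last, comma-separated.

E, C, G, A, D, F, B

Effective dates: D is treated as recorded 3 September 2016, the work-commencement date; F was recorded 102 days after the deed, outside the 30-day window, so it keeps its recording date; G relates back to 17 July 2016 (work commenced).
As a real-property tax lien, E is senior to every other lien.
Ordering the rest by effective date: A (3 February 2016), G (17 July 2016), C (29 August 2016), D (3 September 2016), F (12 January 2017), B (12 July 2017).
The subordination applies — A was senior to C — so A and C swap.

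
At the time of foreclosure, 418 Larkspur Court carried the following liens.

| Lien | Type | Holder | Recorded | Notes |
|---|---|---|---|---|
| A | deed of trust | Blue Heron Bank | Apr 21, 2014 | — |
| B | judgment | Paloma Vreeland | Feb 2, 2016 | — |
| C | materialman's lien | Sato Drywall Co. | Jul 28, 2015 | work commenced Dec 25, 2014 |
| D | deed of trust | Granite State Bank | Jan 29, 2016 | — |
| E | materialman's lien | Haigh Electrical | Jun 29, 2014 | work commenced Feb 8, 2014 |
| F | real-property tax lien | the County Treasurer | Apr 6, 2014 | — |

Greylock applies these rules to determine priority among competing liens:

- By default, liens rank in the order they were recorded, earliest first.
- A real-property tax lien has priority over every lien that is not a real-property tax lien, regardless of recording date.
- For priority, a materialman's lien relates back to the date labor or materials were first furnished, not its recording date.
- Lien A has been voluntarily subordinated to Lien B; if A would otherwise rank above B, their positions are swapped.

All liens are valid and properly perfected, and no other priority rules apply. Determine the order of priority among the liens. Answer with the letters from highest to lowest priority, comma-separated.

Effective dates after the stated exceptions: C is treated as recorded Dec 25, 2014, the work-commencement date; E's effective date is Feb 8, 2014, when work began.
F is a real-property tax lien and takes priority over every other lien.
Among the remaining liens, by effective date: E (Feb 8, 2014), A (Apr 21, 2014), C (Dec 25, 2014), D (Jan 29, 2016), B (Feb 2, 2016).
Because A would otherwise rank above B, the subordination swaps them.

F, E, B, C, D, A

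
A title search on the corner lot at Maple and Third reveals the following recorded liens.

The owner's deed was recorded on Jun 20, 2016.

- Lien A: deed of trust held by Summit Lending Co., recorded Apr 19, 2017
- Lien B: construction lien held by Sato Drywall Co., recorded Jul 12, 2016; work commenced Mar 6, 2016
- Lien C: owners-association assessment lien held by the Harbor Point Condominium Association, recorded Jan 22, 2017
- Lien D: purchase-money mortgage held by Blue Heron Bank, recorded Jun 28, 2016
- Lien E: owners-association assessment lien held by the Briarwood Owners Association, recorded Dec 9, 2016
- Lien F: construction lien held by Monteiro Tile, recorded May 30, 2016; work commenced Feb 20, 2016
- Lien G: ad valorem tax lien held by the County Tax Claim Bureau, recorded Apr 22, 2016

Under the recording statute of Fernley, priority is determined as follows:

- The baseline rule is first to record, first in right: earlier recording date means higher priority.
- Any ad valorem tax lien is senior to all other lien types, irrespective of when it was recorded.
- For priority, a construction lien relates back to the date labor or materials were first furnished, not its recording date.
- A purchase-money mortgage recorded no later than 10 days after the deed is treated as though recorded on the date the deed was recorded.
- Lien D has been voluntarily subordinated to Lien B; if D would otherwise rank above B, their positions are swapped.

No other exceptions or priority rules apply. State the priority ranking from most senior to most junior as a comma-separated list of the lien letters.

Effective dates: B's effective date is Mar 6, 2016, when work began; D was recorded within the 10-day window, so its effective date is the deed date Jun 20, 2016; F is treated as recorded Feb 20, 2016, the work-commencement date.
As an ad valorem tax lien, G is senior to every other lien.
Among the remaining liens, by effective date: F (Feb 20, 2016), B (Mar 6, 2016), D (Jun 20, 2016), E (Dec 9, 2016), C (Jan 22, 2017), A (Apr 19, 2017).
D is already junior to B, so the subordination agreement changes nothing.

G, F, B, D, E, C, A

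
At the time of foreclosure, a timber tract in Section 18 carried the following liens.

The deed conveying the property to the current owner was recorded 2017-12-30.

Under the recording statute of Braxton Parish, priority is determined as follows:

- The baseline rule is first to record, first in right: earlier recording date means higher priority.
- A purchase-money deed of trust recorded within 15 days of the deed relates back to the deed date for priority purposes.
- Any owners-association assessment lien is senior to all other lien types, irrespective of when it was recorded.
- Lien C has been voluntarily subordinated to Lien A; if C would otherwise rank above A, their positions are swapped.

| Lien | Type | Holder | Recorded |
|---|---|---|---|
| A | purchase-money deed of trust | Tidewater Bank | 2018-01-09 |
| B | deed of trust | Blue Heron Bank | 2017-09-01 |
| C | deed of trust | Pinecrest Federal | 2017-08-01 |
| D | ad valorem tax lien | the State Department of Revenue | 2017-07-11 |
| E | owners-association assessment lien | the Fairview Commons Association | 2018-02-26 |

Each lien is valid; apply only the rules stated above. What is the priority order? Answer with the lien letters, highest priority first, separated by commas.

Effective dates: A relates back to the deed date 2017-12-30.
E is an owners-association assessment lien and takes priority over every other lien.
Remaining liens by effective date: D (2017-07-11), C (2017-08-01), B (2017-09-01), A (2017-12-30).
C is senior to A before the subordination, so the two trade places.

E, D, A, B, C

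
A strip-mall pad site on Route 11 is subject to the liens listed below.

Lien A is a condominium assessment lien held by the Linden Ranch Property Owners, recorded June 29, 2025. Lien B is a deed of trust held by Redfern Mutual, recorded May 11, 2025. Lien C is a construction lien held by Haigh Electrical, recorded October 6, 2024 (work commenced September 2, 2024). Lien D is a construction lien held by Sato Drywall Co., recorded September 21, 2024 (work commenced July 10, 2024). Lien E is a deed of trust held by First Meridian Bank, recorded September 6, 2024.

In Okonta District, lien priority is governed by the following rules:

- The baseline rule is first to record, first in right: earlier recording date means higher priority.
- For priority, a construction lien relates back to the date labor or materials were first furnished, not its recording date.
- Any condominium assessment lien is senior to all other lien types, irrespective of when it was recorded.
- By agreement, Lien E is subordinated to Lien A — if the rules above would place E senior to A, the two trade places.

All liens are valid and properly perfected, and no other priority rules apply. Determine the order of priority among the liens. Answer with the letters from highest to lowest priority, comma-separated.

A, D, C, E, B

First, effective dates: C is treated as recorded September 2, 2024, the work-commencement date; D relates back to July 10, 2024 (work commenced).
As a condominium assessment lien, A is senior to every other lien.
Ordering the rest by effective date: D (July 10, 2024), C (September 2, 2024), E (September 6, 2024), B (May 11, 2025).
E is already junior to A, so the subordination agreement changes nothing.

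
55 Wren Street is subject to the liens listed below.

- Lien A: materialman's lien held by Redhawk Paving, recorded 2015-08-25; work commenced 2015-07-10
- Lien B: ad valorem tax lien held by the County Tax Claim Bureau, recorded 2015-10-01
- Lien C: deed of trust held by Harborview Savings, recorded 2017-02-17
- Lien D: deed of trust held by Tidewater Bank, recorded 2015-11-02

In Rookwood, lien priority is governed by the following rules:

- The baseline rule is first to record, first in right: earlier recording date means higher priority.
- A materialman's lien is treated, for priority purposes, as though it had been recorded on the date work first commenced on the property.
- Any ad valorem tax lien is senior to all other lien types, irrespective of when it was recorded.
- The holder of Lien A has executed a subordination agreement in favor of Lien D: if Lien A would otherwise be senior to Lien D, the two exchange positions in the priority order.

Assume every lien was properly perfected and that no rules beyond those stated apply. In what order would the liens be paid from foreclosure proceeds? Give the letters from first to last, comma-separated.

B, D, A, C

Adjusting effective dates: A is treated as recorded 2015-07-10, the work-commencement date.
As an ad valorem tax lien, B is senior to every other lien.
Among the remaining liens, by effective date: A (2015-07-10), D (2015-11-02), C (2017-02-17).
A would otherwise be senior to D, so under the subordination agreement A and D exchange positions.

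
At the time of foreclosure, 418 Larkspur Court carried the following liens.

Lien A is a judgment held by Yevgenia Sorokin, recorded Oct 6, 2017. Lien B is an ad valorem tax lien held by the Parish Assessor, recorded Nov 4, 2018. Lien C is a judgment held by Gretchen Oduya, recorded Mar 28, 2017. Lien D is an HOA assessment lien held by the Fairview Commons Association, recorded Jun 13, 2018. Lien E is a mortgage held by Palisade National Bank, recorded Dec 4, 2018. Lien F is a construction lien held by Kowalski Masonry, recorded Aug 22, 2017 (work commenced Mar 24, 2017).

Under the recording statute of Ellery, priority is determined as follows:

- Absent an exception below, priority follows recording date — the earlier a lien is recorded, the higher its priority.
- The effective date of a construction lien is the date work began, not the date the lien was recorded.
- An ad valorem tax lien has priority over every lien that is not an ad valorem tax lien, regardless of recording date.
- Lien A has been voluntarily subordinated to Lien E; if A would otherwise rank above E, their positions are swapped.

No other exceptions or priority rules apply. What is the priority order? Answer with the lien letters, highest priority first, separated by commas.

B, F, C, E, D, A

Adjusting effective dates: F relates back to Mar 24, 2017 (work commenced).
B, as an ad valorem tax lien, has superpriority and ranks first.
The other liens, earliest effective date first: F (Mar 24, 2017), C (Mar 28, 2017), A (Oct 6, 2017), D (Jun 13, 2018), E (Dec 4, 2018).
A would otherwise be senior to E, so under the subordination agreement A and E exchange positions.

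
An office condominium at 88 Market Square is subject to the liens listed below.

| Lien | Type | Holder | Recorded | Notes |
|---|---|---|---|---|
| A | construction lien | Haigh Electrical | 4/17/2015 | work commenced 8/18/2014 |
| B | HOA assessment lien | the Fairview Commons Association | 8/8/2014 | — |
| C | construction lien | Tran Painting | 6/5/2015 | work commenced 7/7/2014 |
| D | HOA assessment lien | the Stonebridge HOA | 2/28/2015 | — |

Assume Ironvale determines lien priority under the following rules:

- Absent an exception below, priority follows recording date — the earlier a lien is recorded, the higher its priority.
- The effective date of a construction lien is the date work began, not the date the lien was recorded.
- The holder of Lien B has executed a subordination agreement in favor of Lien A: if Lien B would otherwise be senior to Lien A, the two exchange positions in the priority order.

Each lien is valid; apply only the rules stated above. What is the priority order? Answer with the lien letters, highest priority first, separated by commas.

C, A, B, D

Adjusting effective dates: A's effective date is 8/18/2014, when work began; C is treated as recorded 7/7/2014, the work-commencement date.
By effective date, earliest first: C (7/7/2014), B (8/8/2014), A (8/18/2014), D (2/28/2015).
B would otherwise be senior to A, so under the subordination agreement B and A exchange positions.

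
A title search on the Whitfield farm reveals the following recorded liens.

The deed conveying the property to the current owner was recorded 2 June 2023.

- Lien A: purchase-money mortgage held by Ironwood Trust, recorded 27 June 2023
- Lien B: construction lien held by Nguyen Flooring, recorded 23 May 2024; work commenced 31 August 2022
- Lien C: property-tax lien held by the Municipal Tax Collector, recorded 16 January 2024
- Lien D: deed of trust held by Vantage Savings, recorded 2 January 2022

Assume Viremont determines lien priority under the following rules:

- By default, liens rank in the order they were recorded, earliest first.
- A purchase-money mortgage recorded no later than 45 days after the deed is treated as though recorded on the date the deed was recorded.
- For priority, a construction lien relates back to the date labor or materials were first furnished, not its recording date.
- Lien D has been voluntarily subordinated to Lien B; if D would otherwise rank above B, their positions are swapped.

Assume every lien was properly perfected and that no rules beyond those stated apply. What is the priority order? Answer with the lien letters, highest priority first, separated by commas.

Effective dates after the stated exceptions: A relates back to the deed date 2 June 2023; B relates back to 31 August 2022 (work commenced).
Ordering by effective date: D (2 January 2022), B (31 August 2022), A (2 June 2023), C (16 January 2024).
D is senior to B before the subordination, so the two trade places.

B, D, A, C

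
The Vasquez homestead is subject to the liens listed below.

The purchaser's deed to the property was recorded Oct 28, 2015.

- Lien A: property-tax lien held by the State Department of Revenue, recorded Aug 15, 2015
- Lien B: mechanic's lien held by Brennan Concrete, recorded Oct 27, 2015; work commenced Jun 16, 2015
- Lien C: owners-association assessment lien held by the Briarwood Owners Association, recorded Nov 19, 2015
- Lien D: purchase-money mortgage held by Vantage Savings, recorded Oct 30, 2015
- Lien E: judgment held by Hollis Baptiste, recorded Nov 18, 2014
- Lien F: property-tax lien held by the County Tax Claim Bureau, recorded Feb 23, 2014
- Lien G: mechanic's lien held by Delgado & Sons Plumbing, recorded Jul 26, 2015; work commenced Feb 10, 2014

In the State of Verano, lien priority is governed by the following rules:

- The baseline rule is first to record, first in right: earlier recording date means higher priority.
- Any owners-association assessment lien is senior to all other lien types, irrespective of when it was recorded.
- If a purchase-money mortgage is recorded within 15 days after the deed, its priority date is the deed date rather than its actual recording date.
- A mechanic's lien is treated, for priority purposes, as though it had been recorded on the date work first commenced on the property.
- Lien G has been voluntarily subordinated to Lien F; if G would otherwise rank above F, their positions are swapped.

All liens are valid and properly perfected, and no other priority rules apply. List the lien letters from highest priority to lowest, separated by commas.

Adjusting effective dates: B's effective date is Jun 16, 2015, when work began; D was recorded within the 15-day window, so its effective date is the deed date Oct 28, 2015; G's effective date is Feb 10, 2014, when work began.
C is an owners-association assessment lien, so it outranks all other liens regardless of date.
Remaining liens by effective date: G (Feb 10, 2014), F (Feb 23, 2014), E (Nov 18, 2014), B (Jun 16, 2015), A (Aug 15, 2015), D (Oct 28, 2015).
Because G would otherwise rank above F, the subordination swaps them.

C, F, G, E, B, A, D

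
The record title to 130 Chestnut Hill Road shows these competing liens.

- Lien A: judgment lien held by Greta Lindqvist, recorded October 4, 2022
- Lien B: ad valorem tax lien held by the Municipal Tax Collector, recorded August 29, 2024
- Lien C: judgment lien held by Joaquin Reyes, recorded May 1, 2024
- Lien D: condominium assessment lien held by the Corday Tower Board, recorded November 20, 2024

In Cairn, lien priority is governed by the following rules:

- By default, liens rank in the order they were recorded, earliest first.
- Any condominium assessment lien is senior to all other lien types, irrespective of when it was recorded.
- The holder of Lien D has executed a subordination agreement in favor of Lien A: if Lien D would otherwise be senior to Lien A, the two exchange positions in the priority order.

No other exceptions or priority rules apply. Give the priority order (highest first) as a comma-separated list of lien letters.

D is a condominium assessment lien and takes priority over every other lien.
Ordering the rest by effective date: A (October 4, 2022), C (May 1, 2024), B (August 29, 2024).
D is senior to A before the subordination, so the two trade places.

A, D, C, B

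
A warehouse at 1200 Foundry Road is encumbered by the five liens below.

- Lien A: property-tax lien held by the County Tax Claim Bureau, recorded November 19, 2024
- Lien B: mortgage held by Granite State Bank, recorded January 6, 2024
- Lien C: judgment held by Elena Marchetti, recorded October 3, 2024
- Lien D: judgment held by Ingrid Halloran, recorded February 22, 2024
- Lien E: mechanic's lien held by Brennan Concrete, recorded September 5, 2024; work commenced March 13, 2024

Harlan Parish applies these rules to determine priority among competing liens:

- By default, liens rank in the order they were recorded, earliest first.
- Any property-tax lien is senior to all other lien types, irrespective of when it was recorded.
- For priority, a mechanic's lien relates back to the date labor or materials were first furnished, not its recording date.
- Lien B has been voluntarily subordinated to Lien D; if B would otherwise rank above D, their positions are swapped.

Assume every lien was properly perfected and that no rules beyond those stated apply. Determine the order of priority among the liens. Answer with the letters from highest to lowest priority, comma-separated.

A, D, B, E, C

First, effective dates: E's effective date is March 13, 2024, when work began.
A is a property-tax lien, so it outranks all other liens regardless of date.
Ordering the rest by effective date: B (January 6, 2024), D (February 22, 2024), E (March 13, 2024), C (October 3, 2024).
The subordination applies — B was senior to D — so B and D swap.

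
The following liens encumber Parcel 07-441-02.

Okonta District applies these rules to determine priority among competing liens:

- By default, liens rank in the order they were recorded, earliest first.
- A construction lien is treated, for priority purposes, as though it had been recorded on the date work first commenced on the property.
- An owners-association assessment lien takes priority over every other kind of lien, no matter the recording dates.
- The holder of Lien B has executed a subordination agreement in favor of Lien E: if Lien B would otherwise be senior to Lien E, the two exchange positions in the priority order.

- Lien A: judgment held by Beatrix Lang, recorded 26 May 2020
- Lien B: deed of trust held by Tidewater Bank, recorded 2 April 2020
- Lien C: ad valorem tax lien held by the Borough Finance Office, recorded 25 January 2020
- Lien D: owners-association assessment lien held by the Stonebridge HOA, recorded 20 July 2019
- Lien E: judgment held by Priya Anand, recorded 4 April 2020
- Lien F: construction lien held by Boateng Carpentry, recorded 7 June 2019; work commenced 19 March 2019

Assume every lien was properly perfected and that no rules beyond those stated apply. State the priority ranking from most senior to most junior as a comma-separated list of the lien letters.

Effective dates: F is treated as recorded 19 March 2019, the work-commencement date.
As an owners-association assessment lien, D is senior to every other lien.
The other liens, earliest effective date first: F (19 March 2019), C (25 January 2020), B (2 April 2020), E (4 April 2020), A (26 May 2020).
B is senior to E before the subordination, so the two trade places.

D, F, C, E, B, A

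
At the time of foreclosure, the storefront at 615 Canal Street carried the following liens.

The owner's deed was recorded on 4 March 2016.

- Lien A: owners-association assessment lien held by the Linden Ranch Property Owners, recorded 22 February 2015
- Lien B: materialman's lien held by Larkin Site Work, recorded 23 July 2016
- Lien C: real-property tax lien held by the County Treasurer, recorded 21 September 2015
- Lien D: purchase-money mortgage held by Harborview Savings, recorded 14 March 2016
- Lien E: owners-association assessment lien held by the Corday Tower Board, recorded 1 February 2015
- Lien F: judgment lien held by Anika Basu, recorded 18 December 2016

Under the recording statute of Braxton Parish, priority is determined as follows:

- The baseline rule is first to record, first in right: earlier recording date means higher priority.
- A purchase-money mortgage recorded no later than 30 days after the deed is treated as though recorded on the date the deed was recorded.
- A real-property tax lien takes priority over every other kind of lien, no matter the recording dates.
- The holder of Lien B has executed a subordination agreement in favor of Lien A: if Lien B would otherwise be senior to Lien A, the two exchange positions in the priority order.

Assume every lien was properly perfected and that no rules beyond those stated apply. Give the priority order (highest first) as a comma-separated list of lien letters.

Effective dates: D was recorded within the 30-day window, so its effective date is the deed date 4 March 2016.
C is a real-property tax lien and takes priority over every other lien.
Ordering the rest by effective date: E (1 February 2015), A (22 February 2015), D (4 March 2016), B (23 July 2016), F (18 December 2016).
B already ranks below A; the subordination has no effect.

C, E, A, D, B, F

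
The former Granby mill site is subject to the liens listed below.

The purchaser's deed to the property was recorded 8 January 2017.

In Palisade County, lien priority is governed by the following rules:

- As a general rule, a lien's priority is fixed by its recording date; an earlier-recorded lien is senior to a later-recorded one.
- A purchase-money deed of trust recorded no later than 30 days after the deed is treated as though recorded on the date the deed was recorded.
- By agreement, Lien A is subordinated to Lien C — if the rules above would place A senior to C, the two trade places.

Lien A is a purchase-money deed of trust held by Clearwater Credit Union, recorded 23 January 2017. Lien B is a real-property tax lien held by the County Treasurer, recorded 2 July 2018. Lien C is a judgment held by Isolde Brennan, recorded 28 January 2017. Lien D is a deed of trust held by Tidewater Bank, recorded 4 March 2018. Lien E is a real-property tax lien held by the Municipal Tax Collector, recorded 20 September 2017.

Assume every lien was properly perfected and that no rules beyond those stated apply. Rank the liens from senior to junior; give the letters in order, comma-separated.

First, effective dates: A's effective date is the deed date, 8 January 2017.
By effective date: A (8 January 2017), C (28 January 2017), E (20 September 2017), D (4 March 2018), B (2 July 2018).
A is senior to C before the subordination, so the two trade places.

C, A, E, D, B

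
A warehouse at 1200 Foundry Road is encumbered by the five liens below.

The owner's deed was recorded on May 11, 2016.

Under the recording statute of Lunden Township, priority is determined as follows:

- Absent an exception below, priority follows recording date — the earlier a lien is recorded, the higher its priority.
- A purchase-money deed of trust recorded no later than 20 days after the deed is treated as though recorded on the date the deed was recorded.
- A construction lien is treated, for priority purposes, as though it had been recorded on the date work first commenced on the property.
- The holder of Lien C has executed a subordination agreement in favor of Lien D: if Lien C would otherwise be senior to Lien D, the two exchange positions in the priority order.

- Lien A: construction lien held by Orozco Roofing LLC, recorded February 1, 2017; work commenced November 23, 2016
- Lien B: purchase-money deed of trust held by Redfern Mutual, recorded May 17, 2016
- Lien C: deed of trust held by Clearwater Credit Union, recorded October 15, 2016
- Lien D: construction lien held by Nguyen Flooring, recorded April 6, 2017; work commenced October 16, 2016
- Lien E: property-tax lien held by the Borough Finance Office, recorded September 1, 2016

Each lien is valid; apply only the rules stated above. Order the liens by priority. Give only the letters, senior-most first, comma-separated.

B, E, D, C, A

Effective dates after the stated exceptions: A's effective date is November 23, 2016, when work began; B relates back to the deed date May 11, 2016; D relates back to October 16, 2016 (work commenced).
By effective date, earliest first: B (May 11, 2016), E (September 1, 2016), C (October 15, 2016), D (October 16, 2016), A (November 23, 2016).
C would otherwise be senior to D, so under the subordination agreement C and D exchange positions.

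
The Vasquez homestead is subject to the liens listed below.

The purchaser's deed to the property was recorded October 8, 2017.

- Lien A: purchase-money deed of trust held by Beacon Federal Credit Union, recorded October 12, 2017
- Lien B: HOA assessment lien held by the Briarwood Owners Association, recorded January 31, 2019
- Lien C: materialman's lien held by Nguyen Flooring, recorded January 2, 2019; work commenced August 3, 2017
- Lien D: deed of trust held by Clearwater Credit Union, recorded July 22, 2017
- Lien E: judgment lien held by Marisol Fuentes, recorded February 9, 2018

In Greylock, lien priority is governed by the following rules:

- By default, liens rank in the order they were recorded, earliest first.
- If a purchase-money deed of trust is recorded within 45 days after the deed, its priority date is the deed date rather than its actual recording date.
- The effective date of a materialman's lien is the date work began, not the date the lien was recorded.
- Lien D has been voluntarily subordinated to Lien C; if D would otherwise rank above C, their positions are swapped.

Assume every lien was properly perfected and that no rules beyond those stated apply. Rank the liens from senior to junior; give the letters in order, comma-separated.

Effective dates: A relates back to the deed date October 8, 2017; C is treated as recorded August 3, 2017, the work-commencement date.
Ordering by effective date: D (July 22, 2017), C (August 3, 2017), A (October 8, 2017), E (February 9, 2018), B (January 31, 2019).
Because D would otherwise rank above C, the subordination swaps them.

C, D, A, E, B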